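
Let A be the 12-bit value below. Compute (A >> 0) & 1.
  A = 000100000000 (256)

Bit 0 is the 1st from the right.
  000100000000
             ^
That bit is 0.

Answer: 0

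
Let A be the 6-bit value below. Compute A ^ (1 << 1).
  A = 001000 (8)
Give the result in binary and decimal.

Mask = 1 << 1 = 000010
Bit 1 of A is 0; XOR with the mask flips it to 1.
  001000
^ 000010
--------
  001010

Answer: 001010 (10)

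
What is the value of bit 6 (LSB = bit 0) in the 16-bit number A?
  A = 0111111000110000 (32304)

Bit 6 is the 7th from the right.
  0111111000110000
           ^
That bit is 0.

Answer: 0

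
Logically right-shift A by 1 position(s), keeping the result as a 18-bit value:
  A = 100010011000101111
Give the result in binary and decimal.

Logical shift right by 1: drop the bottom 1 bit(s), prepend 1 zero(s) on the left.
  100010011000101111  ->  keep [10001001100010111], discard [1], prepend 0
= 010001001100010111

Answer: 010001001100010111 (70423)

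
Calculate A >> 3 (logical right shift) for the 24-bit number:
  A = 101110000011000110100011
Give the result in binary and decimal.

Logical shift right by 3: drop the bottom 3 bit(s), prepend 3 zero(s) on the left.
  101110000011000110100011  ->  keep [101110000011000110100], discard [011], prepend 000
= 000101110000011000110100

Answer: 000101110000011000110100 (1508916)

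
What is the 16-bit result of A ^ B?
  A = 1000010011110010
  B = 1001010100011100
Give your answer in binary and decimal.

Apply ^ to each column (1 where bits differ):
  1000010011110010
^ 1001010100011100
------------------
  0001000111101110

Answer: 0001000111101110 (4590)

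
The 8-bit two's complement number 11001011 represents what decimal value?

MSB is 1, so the value is negative. Find the magnitude:
1. Invert bits:  00110100
2. Add 1:        00110101  = 53
3. Apply sign:   -53

Answer: -53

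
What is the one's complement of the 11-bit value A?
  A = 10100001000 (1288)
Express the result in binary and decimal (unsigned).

Flip each bit (0->1, 1->0):
  10100001000
  01011110111

Answer: 01011110111 (759)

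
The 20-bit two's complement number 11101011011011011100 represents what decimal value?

MSB is 1, so the value is negative. Find the magnitude:
1. Invert bits:  00010100100100100011
2. Add 1:        00010100100100100100  = 84260
3. Apply sign:   -84260

Answer: -84260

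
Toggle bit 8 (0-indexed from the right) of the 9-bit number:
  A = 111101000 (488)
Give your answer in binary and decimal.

Mask = 1 << 8 = 100000000
Bit 8 of A is 1; XOR with the mask flips it to 0.
  111101000
^ 100000000
-----------
  011101000

Answer: 011101000 (232)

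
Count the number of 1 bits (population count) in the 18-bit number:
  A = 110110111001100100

110110111001100100
1-bits at positions (from bit 0 = LSB): 2, 5, 6, 9, 10, 11, 13, 14, 16, 17
Count = 10

Answer: 10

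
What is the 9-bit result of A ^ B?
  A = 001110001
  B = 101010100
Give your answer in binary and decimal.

Apply ^ to each column (1 where bits differ):
  001110001
^ 101010100
-----------
  100100101

Answer: 100100101 (293)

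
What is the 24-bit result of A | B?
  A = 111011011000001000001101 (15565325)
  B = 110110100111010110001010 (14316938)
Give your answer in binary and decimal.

Apply | to each column (1 where either bit is 1):
  111011011000001000001101
| 110110100111010110001010
--------------------------
  111111111111011110001111

Answer: 111111111111011110001111 (16775055)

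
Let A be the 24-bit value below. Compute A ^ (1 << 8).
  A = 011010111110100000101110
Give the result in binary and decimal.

Mask = 1 << 8 = 000000000000000100000000
Bit 8 of A is 0; XOR with the mask flips it to 1.
  011010111110100000101110
^ 000000000000000100000000
--------------------------
  011010111110100100101110

Answer: 011010111110100100101110 (7072046)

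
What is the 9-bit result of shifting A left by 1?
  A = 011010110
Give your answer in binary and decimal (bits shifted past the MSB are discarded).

Shift left by 1: drop the top 1 bit(s), append 1 zero(s) on the right.
  011010110  ->  discard [0], keep [11010110], append 0
= 110101100

Answer: 110101100 (428)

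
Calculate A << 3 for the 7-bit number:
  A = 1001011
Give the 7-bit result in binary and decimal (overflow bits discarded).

Shift left by 3: drop the top 3 bit(s), append 3 zero(s) on the right.
  1001011  ->  discard [100], keep [1011], append 000
= 1011000

Answer: 1011000 (88)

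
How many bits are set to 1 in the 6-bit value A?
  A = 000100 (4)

000100
1-bits at positions (from bit 0 = LSB): 2
Count = 1

Answer: 1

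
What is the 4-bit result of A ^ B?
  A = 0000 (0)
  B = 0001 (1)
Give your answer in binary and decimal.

Apply ^ to each column (1 where bits differ):
  0000
^ 0001
------
  0001

Answer: 0001 (1)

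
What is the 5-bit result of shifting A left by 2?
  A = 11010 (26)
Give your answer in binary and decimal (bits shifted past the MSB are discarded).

Shift left by 2: drop the top 2 bit(s), append 2 zero(s) on the right.
  11010  ->  discard [11], keep [010], append 00
= 01000

Answer: 01000 (8)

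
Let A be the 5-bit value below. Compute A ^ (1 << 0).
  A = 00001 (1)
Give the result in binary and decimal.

Mask = 1 << 0 = 00001
Bit 0 of A is 1; XOR with the mask flips it to 0.
  00001
^ 00001
-------
  00000

Answer: 00000 (0)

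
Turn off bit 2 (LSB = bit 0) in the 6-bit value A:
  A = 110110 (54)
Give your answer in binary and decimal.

Mask = ~(1 << 2) = 111011
Bit 2 of A is 1, so AND-ing with the mask clears it to 0.
  110110
& 111011
--------
  110010

Answer: 110010 (50)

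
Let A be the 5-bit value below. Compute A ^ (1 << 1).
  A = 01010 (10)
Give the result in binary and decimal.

Mask = 1 << 1 = 00010
Bit 1 of A is 1; XOR with the mask flips it to 0.
  01010
^ 00010
-------
  01000

Answer: 01000 (8)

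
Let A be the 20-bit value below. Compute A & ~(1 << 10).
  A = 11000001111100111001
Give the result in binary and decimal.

Mask = ~(1 << 10) = 11111111101111111111
Bit 10 of A is 1, so AND-ing with the mask clears it to 0.
  11000001111100111001
& 11111111101111111111
----------------------
  11000001101100111001

Answer: 11000001101100111001 (793401)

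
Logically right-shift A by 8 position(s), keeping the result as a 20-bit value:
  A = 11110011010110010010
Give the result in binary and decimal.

Logical shift right by 8: drop the bottom 8 bit(s), prepend 8 zero(s) on the left.
  11110011010110010010  ->  keep [111100110101], discard [10010010], prepend 00000000
= 00000000111100110101

Answer: 00000000111100110101 (3893)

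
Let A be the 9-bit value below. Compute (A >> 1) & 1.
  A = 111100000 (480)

Bit 1 is the 2nd from the right.
  111100000
         ^
That bit is 0.

Answer: 0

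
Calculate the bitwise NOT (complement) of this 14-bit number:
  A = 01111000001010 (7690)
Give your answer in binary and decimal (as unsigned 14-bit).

Flip each bit (0->1, 1->0):
  01111000001010
  10000111110101

Answer: 10000111110101 (8693)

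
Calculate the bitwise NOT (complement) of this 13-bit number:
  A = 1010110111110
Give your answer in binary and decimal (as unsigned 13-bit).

Flip each bit (0->1, 1->0):
  1010110111110
  0101001000001

Answer: 0101001000001 (2625)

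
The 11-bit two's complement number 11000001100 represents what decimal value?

MSB is 1, so the value is negative. Find the magnitude:
1. Invert bits:  00111110011
2. Add 1:        00111110100  = 500
3. Apply sign:   -500

Answer: -500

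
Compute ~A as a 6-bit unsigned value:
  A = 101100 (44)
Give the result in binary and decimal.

Flip each bit (0->1, 1->0):
  101100
  010011

Answer: 010011 (19)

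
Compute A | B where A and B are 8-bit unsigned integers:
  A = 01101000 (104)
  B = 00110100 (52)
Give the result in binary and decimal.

Apply | to each column (1 where either bit is 1):
  01101000
| 00110100
----------
  01111100

Answer: 01111100 (124)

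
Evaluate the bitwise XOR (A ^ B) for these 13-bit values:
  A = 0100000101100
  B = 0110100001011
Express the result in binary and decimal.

Apply ^ to each column (1 where bits differ):
  0100000101100
^ 0110100001011
---------------
  0010100100111

Answer: 0010100100111 (1319)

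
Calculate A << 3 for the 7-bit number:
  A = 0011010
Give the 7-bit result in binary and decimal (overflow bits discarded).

Shift left by 3: drop the top 3 bit(s), append 3 zero(s) on the right.
  0011010  ->  discard [001], keep [1010], append 000
= 1010000

Answer: 1010000 (80)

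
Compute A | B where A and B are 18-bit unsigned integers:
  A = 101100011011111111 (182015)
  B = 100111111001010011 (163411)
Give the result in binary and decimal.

Apply | to each column (1 where either bit is 1):
  101100011011111111
| 100111111001010011
--------------------
  101111111011111111

Answer: 101111111011111111 (196351)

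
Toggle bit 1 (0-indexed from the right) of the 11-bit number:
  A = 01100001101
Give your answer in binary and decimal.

Mask = 1 << 1 = 00000000010
Bit 1 of A is 0; XOR with the mask flips it to 1.
  01100001101
^ 00000000010
-------------
  01100001111

Answer: 01100001111 (783)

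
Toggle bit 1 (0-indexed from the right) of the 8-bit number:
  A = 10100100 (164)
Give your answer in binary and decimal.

Mask = 1 << 1 = 00000010
Bit 1 of A is 0; XOR with the mask flips it to 1.
  10100100
^ 00000010
----------
  10100110

Answer: 10100110 (166)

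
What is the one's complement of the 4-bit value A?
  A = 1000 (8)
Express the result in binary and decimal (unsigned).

Flip each bit (0->1, 1->0):
  1000
  0111

Answer: 0111 (7)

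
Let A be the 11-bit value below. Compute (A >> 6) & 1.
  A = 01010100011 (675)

Bit 6 is the 7th from the right.
  01010100011
      ^
That bit is 0.

Answer: 0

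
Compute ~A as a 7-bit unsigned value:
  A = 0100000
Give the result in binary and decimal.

Flip each bit (0->1, 1->0):
  0100000
  1011111

Answer: 1011111 (95)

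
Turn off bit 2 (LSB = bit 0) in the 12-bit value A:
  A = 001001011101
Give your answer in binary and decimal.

Mask = ~(1 << 2) = 111111111011
Bit 2 of A is 1, so AND-ing with the mask clears it to 0.
  001001011101
& 111111111011
--------------
  001001011001

Answer: 001001011001 (601)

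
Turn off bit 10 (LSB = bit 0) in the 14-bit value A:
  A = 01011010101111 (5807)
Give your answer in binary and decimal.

Mask = ~(1 << 10) = 11101111111111
Bit 10 of A is 1, so AND-ing with the mask clears it to 0.
  01011010101111
& 11101111111111
----------------
  01001010101111

Answer: 01001010101111 (4783)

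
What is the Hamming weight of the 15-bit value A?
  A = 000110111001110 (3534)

000110111001110
1-bits at positions (from bit 0 = LSB): 1, 2, 3, 6, 7, 8, 10, 11
Count = 8

Answer: 8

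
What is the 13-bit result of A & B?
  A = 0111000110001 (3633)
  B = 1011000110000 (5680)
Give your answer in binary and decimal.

Apply & to each column (1 only where both bits are 1):
  0111000110001
& 1011000110000
---------------
  0011000110000

Answer: 0011000110000 (1584)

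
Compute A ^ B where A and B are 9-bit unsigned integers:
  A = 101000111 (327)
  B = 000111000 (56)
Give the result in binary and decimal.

Apply ^ to each column (1 where bits differ):
  101000111
^ 000111000
-----------
  101111111

Answer: 101111111 (383)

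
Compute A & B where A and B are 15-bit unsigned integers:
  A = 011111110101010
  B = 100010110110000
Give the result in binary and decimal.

Apply & to each column (1 only where both bits are 1):
  011111110101010
& 100010110110000
-----------------
  000010110100000

Answer: 000010110100000 (1440)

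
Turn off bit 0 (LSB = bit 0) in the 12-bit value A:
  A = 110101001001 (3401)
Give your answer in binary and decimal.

Mask = ~(1 << 0) = 111111111110
Bit 0 of A is 1, so AND-ing with the mask clears it to 0.
  110101001001
& 111111111110
--------------
  110101001000

Answer: 110101001000 (3400)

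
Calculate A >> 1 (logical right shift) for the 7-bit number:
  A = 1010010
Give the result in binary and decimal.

Logical shift right by 1: drop the bottom 1 bit(s), prepend 1 zero(s) on the left.
  1010010  ->  keep [101001], discard [0], prepend 0
= 0101001

Answer: 0101001 (41)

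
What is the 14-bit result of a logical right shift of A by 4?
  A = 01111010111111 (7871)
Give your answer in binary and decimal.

Logical shift right by 4: drop the bottom 4 bit(s), prepend 4 zero(s) on the left.
  01111010111111  ->  keep [0111101011], discard [1111], prepend 0000
= 00000111101011

Answer: 00000111101011 (491)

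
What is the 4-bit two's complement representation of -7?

1. Binary of +7:  0111
2. Invert bits:     1000
3. Add 1:           1001

Answer: 1001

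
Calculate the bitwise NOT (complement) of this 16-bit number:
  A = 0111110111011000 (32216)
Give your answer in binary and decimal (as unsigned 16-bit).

Flip each bit (0->1, 1->0):
  0111110111011000
  1000001000100111

Answer: 1000001000100111 (33319)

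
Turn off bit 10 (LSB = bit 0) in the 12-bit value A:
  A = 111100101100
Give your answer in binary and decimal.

Mask = ~(1 << 10) = 101111111111
Bit 10 of A is 1, so AND-ing with the mask clears it to 0.
  111100101100
& 101111111111
--------------
  101100101100

Answer: 101100101100 (2860)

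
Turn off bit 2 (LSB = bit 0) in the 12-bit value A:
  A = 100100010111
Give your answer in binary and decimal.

Mask = ~(1 << 2) = 111111111011
Bit 2 of A is 1, so AND-ing with the mask clears it to 0.
  100100010111
& 111111111011
--------------
  100100010011

Answer: 100100010011 (2323)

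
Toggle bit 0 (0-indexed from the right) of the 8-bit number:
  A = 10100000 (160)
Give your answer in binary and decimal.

Mask = 1 << 0 = 00000001
Bit 0 of A is 0; XOR with the mask flips it to 1.
  10100000
^ 00000001
----------
  10100001

Answer: 10100001 (161)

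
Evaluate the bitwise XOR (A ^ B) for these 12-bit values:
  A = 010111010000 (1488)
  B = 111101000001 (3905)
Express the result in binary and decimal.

Apply ^ to each column (1 where bits differ):
  010111010000
^ 111101000001
--------------
  101010010001

Answer: 101010010001 (2705)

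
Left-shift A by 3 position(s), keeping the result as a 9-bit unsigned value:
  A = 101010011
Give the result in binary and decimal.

Shift left by 3: drop the top 3 bit(s), append 3 zero(s) on the right.
  101010011  ->  discard [101], keep [010011], append 000
= 010011000

Answer: 010011000 (152)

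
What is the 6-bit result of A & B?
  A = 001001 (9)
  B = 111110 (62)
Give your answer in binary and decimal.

Apply & to each column (1 only where both bits are 1):
  001001
& 111110
--------
  001000

Answer: 001000 (8)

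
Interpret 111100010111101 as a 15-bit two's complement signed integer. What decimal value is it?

MSB is 1, so the value is negative. Find the magnitude:
1. Invert bits:  000011101000010
2. Add 1:        000011101000011  = 1859
3. Apply sign:   -1859

Answer: -1859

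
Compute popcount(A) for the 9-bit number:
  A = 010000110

010000110
1-bits at positions (from bit 0 = LSB): 1, 2, 7
Count = 3

Answer: 3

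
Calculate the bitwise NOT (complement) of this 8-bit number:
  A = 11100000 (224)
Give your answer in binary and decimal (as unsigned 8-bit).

Flip each bit (0->1, 1->0):
  11100000
  00011111

Answer: 00011111 (31)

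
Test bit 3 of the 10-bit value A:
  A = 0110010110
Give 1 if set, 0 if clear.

Bit 3 is the 4th from the right.
  0110010110
        ^
That bit is 0.

Answer: 0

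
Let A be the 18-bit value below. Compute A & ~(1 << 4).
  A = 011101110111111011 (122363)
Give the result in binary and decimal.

Mask = ~(1 << 4) = 111111111111101111
Bit 4 of A is 1, so AND-ing with the mask clears it to 0.
  011101110111111011
& 111111111111101111
--------------------
  011101110111101011

Answer: 011101110111101011 (122347)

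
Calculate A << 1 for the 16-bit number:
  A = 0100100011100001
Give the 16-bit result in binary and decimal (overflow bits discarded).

Shift left by 1: drop the top 1 bit(s), append 1 zero(s) on the right.
  0100100011100001  ->  discard [0], keep [100100011100001], append 0
= 1001000111000010

Answer: 1001000111000010 (37314)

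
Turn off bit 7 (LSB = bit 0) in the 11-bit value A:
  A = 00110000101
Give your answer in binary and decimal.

Mask = ~(1 << 7) = 11101111111
Bit 7 of A is 1, so AND-ing with the mask clears it to 0.
  00110000101
& 11101111111
-------------
  00100000101

Answer: 00100000101 (261)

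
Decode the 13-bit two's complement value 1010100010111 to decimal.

MSB is 1, so the value is negative. Find the magnitude:
1. Invert bits:  0101011101000
2. Add 1:        0101011101001  = 2793
3. Apply sign:   -2793

Answer: -2793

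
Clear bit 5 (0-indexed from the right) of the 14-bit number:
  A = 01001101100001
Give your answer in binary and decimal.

Mask = ~(1 << 5) = 11111111011111
Bit 5 of A is 1, so AND-ing with the mask clears it to 0.
  01001101100001
& 11111111011111
----------------
  01001101000001

Answer: 01001101000001 (4929)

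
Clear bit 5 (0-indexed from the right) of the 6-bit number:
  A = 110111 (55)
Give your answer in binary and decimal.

Mask = ~(1 << 5) = 011111
Bit 5 of A is 1, so AND-ing with the mask clears it to 0.
  110111
& 011111
--------
  010111

Answer: 010111 (23)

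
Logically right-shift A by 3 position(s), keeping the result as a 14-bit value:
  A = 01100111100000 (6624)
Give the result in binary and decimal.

Logical shift right by 3: drop the bottom 3 bit(s), prepend 3 zero(s) on the left.
  01100111100000  ->  keep [01100111100], discard [000], prepend 000
= 00001100111100

Answer: 00001100111100 (828)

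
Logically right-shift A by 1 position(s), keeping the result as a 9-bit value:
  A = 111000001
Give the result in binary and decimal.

Logical shift right by 1: drop the bottom 1 bit(s), prepend 1 zero(s) on the left.
  111000001  ->  keep [11100000], discard [1], prepend 0
= 011100000

Answer: 011100000 (224)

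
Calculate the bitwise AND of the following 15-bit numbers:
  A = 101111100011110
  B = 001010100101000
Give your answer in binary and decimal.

Apply & to each column (1 only where both bits are 1):
  101111100011110
& 001010100101000
-----------------
  001010100001000

Answer: 001010100001000 (5384)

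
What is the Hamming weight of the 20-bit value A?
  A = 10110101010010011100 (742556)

10110101010010011100
1-bits at positions (from bit 0 = LSB): 2, 3, 4, 7, 10, 12, 14, 16, 17, 19
Count = 10

Answer: 10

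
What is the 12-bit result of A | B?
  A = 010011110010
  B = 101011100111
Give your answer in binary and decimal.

Apply | to each column (1 where either bit is 1):
  010011110010
| 101011100111
--------------
  111011110111

Answer: 111011110111 (3831)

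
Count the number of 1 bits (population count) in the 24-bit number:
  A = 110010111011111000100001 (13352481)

110010111011111000100001
1-bits at positions (from bit 0 = LSB): 0, 5, 9, 10, 11, 12, 13, 15, 16, 17, 19, 22, 23
Count = 13

Answer: 13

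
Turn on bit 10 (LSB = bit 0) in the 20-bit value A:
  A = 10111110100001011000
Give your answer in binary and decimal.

Mask = 1 << 10 = 00000000010000000000
Bit 10 of A is 0, so OR-ing with the mask flips it to 1.
  10111110100001011000
| 00000000010000000000
----------------------
  10111110110001011000

Answer: 10111110110001011000 (781400)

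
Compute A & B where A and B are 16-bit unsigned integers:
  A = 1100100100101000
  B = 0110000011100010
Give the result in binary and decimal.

Apply & to each column (1 only where both bits are 1):
  1100100100101000
& 0110000011100010
------------------
  0100000000100000

Answer: 0100000000100000 (16416)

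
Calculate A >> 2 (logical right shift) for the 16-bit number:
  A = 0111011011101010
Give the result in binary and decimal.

Logical shift right by 2: drop the bottom 2 bit(s), prepend 2 zero(s) on the left.
  0111011011101010  ->  keep [01110110111010], discard [10], prepend 00
= 0001110110111010

Answer: 0001110110111010 (7610)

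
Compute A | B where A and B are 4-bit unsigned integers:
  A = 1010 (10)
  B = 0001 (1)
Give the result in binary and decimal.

Apply | to each column (1 where either bit is 1):
  1010
| 0001
------
  1011

Answer: 1011 (11)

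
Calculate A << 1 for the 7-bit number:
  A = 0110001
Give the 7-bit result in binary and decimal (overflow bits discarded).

Shift left by 1: drop the top 1 bit(s), append 1 zero(s) on the right.
  0110001  ->  discard [0], keep [110001], append 0
= 1100010

Answer: 1100010 (98)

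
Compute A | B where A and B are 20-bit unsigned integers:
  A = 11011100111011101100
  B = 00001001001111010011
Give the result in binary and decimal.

Apply | to each column (1 where either bit is 1):
  11011100111011101100
| 00001001001111010011
----------------------
  11011101111111111111

Answer: 11011101111111111111 (909311)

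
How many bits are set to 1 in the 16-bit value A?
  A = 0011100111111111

0011100111111111
1-bits at positions (from bit 0 = LSB): 0, 1, 2, 3, 4, 5, 6, 7, 8, 11, 12, 13
Count = 12

Answer: 12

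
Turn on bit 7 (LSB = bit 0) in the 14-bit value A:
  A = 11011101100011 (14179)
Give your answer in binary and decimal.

Mask = 1 << 7 = 00000010000000
Bit 7 of A is 0, so OR-ing with the mask flips it to 1.
  11011101100011
| 00000010000000
----------------
  11011111100011

Answer: 11011111100011 (14307)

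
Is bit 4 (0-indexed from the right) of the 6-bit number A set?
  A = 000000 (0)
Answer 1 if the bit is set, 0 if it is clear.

Bit 4 is the 5th from the right.
  000000
   ^
That bit is 0.

Answer: 0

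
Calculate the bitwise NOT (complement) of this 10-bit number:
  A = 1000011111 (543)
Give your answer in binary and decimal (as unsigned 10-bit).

Flip each bit (0->1, 1->0):
  1000011111
  0111100000

Answer: 0111100000 (480)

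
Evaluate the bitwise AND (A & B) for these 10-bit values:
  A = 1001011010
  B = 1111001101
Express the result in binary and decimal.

Apply & to each column (1 only where both bits are 1):
  1001011010
& 1111001101
------------
  1001001000

Answer: 1001001000 (584)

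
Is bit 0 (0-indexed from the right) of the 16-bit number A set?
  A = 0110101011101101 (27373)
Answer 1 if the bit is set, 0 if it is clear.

Bit 0 is the 1st from the right.
  0110101011101101
                 ^
That bit is 1.

Answer: 1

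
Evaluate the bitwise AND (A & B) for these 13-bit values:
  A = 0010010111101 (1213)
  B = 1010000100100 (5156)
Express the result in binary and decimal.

Apply & to each column (1 only where both bits are 1):
  0010010111101
& 1010000100100
---------------
  0010000100100

Answer: 0010000100100 (1060)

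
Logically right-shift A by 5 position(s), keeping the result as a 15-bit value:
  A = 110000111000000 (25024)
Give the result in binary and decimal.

Logical shift right by 5: drop the bottom 5 bit(s), prepend 5 zero(s) on the left.
  110000111000000  ->  keep [1100001110], discard [00000], prepend 00000
= 000001100001110

Answer: 000001100001110 (782)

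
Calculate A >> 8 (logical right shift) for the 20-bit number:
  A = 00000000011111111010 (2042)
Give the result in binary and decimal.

Logical shift right by 8: drop the bottom 8 bit(s), prepend 8 zero(s) on the left.
  00000000011111111010  ->  keep [000000000111], discard [11111010], prepend 00000000
= 00000000000000000111

Answer: 00000000000000000111 (7)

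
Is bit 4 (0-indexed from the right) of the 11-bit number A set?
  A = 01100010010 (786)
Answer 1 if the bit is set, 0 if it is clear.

Bit 4 is the 5th from the right.
  01100010010
        ^
That bit is 1.

Answer: 1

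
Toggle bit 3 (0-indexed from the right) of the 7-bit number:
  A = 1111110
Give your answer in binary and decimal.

Mask = 1 << 3 = 0001000
Bit 3 of A is 1; XOR with the mask flips it to 0.
  1111110
^ 0001000
---------
  1110110

Answer: 1110110 (118)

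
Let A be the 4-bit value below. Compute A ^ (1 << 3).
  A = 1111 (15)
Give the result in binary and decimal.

Mask = 1 << 3 = 1000
Bit 3 of A is 1; XOR with the mask flips it to 0.
  1111
^ 1000
------
  0111

Answer: 0111 (7)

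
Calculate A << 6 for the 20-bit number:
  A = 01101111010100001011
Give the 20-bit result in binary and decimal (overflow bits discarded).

Shift left by 6: drop the top 6 bit(s), append 6 zero(s) on the right.
  01101111010100001011  ->  discard [011011], keep [11010100001011], append 000000
= 11010100001011000000

Answer: 11010100001011000000 (869056)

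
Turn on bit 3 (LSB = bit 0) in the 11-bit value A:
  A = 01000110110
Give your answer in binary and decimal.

Mask = 1 << 3 = 00000001000
Bit 3 of A is 0, so OR-ing with the mask flips it to 1.
  01000110110
| 00000001000
-------------
  01000111110

Answer: 01000111110 (574)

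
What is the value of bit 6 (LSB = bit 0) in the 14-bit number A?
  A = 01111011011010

Bit 6 is the 7th from the right.
  01111011011010
         ^
That bit is 1.

Answer: 1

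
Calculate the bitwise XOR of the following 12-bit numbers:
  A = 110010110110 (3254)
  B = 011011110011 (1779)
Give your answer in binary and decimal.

Apply ^ to each column (1 where bits differ):
  110010110110
^ 011011110011
--------------
  101001000101

Answer: 101001000101 (2629)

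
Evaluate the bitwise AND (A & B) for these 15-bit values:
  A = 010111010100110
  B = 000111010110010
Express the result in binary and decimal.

Apply & to each column (1 only where both bits are 1):
  010111010100110
& 000111010110010
-----------------
  000111010100010

Answer: 000111010100010 (3746)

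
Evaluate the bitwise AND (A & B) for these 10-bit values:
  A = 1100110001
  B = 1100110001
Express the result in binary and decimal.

Apply & to each column (1 only where both bits are 1):
  1100110001
& 1100110001
------------
  1100110001

Answer: 1100110001 (817)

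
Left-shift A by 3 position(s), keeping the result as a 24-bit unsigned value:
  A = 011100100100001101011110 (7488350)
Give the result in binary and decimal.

Shift left by 3: drop the top 3 bit(s), append 3 zero(s) on the right.
  011100100100001101011110  ->  discard [011], keep [100100100001101011110], append 000
= 100100100001101011110000

Answer: 100100100001101011110000 (9575152)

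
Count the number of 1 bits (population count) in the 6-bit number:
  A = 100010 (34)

100010
1-bits at positions (from bit 0 = LSB): 1, 5
Count = 2

Answer: 2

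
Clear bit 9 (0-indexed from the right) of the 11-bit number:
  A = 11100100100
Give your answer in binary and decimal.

Mask = ~(1 << 9) = 10111111111
Bit 9 of A is 1, so AND-ing with the mask clears it to 0.
  11100100100
& 10111111111
-------------
  10100100100

Answer: 10100100100 (1316)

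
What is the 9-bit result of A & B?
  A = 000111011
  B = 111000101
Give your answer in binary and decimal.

Apply & to each column (1 only where both bits are 1):
  000111011
& 111000101
-----------
  000000001

Answer: 000000001 (1)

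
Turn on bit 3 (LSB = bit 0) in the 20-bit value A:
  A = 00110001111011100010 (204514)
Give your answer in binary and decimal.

Mask = 1 << 3 = 00000000000000001000
Bit 3 of A is 0, so OR-ing with the mask flips it to 1.
  00110001111011100010
| 00000000000000001000
----------------------
  00110001111011101010

Answer: 00110001111011101010 (204522)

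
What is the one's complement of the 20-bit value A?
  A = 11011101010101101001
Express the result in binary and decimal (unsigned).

Flip each bit (0->1, 1->0):
  11011101010101101001
  00100010101010010110

Answer: 00100010101010010110 (141974)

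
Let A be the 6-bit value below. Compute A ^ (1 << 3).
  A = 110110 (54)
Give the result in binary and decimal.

Mask = 1 << 3 = 001000
Bit 3 of A is 0; XOR with the mask flips it to 1.
  110110
^ 001000
--------
  111110

Answer: 111110 (62)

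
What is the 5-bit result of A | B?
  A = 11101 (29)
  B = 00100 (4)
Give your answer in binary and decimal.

Apply | to each column (1 where either bit is 1):
  11101
| 00100
-------
  11101

Answer: 11101 (29)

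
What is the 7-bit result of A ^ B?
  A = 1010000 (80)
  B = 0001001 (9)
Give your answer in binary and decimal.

Apply ^ to each column (1 where bits differ):
  1010000
^ 0001001
---------
  1011001

Answer: 1011001 (89)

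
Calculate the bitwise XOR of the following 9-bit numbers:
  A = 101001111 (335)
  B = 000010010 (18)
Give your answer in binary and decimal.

Apply ^ to each column (1 where bits differ):
  101001111
^ 000010010
-----------
  101011101

Answer: 101011101 (349)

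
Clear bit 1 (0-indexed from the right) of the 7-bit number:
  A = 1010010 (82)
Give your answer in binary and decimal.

Mask = ~(1 << 1) = 1111101
Bit 1 of A is 1, so AND-ing with the mask clears it to 0.
  1010010
& 1111101
---------
  1010000

Answer: 1010000 (80)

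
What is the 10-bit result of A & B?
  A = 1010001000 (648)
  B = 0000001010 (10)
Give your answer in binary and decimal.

Apply & to each column (1 only where both bits are 1):
  1010001000
& 0000001010
------------
  0000001000

Answer: 0000001000 (8)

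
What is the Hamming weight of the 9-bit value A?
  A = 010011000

010011000
1-bits at positions (from bit 0 = LSB): 3, 4, 7
Count = 3

Answer: 3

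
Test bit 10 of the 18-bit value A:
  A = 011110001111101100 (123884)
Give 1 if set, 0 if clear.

Bit 10 is the 11th from the right.
  011110001111101100
         ^
That bit is 0.

Answer: 0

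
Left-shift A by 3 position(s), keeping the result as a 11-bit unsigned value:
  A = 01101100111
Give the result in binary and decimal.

Shift left by 3: drop the top 3 bit(s), append 3 zero(s) on the right.
  01101100111  ->  discard [011], keep [01100111], append 000
= 01100111000

Answer: 01100111000 (824)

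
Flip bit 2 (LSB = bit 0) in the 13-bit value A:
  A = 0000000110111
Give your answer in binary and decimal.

Mask = 1 << 2 = 0000000000100
Bit 2 of A is 1; XOR with the mask flips it to 0.
  0000000110111
^ 0000000000100
---------------
  0000000110011

Answer: 0000000110011 (51)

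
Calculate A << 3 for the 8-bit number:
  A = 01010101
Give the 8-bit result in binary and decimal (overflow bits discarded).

Shift left by 3: drop the top 3 bit(s), append 3 zero(s) on the right.
  01010101  ->  discard [010], keep [10101], append 000
= 10101000

Answer: 10101000 (168)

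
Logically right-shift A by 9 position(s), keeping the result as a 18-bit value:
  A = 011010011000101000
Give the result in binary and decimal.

Logical shift right by 9: drop the bottom 9 bit(s), prepend 9 zero(s) on the left.
  011010011000101000  ->  keep [011010011], discard [000101000], prepend 000000000
= 000000000011010011

Answer: 000000000011010011 (211)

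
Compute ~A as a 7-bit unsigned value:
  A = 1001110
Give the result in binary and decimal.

Flip each bit (0->1, 1->0):
  1001110
  0110001

Answer: 0110001 (49)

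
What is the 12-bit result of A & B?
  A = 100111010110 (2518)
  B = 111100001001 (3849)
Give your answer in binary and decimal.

Apply & to each column (1 only where both bits are 1):
  100111010110
& 111100001001
--------------
  100100000000

Answer: 100100000000 (2304)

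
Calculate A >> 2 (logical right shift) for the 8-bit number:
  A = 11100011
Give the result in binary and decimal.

Logical shift right by 2: drop the bottom 2 bit(s), prepend 2 zero(s) on the left.
  11100011  ->  keep [111000], discard [11], prepend 00
= 00111000

Answer: 00111000 (56)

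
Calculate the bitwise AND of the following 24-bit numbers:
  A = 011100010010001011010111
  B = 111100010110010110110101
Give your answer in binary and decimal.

Apply & to each column (1 only where both bits are 1):
  011100010010001011010111
& 111100010110010110110101
--------------------------
  011100010010000010010101

Answer: 011100010010000010010101 (7413909)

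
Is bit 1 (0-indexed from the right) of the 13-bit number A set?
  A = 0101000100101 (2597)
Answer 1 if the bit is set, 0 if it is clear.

Bit 1 is the 2nd from the right.
  0101000100101
             ^
That bit is 0.

Answer: 0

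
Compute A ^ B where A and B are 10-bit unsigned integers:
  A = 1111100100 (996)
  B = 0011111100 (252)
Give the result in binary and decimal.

Apply ^ to each column (1 where bits differ):
  1111100100
^ 0011111100
------------
  1100011000

Answer: 1100011000 (792)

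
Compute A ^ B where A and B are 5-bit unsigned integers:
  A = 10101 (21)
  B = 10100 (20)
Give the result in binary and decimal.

Apply ^ to each column (1 where bits differ):
  10101
^ 10100
-------
  00001

Answer: 00001 (1)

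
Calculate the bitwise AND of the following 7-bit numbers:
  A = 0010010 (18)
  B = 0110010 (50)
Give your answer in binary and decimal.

Apply & to each column (1 only where both bits are 1):
  0010010
& 0110010
---------
  0010010

Answer: 0010010 (18)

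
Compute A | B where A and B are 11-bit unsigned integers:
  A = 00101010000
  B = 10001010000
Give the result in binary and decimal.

Apply | to each column (1 where either bit is 1):
  00101010000
| 10001010000
-------------
  10101010000

Answer: 10101010000 (1360)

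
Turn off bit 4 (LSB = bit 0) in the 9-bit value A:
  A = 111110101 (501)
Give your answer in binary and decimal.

Mask = ~(1 << 4) = 111101111
Bit 4 of A is 1, so AND-ing with the mask clears it to 0.
  111110101
& 111101111
-----------
  111100101

Answer: 111100101 (485)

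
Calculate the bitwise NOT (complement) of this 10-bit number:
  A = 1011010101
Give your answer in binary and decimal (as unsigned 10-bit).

Flip each bit (0->1, 1->0):
  1011010101
  0100101010

Answer: 0100101010 (298)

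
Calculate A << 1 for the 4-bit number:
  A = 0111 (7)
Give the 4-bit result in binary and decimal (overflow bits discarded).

Shift left by 1: drop the top 1 bit(s), append 1 zero(s) on the right.
  0111  ->  discard [0], keep [111], append 0
= 1110

Answer: 1110 (14)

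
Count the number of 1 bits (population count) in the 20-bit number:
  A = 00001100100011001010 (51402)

00001100100011001010
1-bits at positions (from bit 0 = LSB): 1, 3, 6, 7, 11, 14, 15
Count = 7

Answer: 7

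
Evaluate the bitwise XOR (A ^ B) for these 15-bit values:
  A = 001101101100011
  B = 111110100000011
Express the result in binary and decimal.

Apply ^ to each column (1 where bits differ):
  001101101100011
^ 111110100000011
-----------------
  110011001100000

Answer: 110011001100000 (26208)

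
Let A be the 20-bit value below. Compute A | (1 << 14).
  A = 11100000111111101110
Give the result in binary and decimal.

Mask = 1 << 14 = 00000100000000000000
Bit 14 of A is 0, so OR-ing with the mask flips it to 1.
  11100000111111101110
| 00000100000000000000
----------------------
  11100100111111101110

Answer: 11100100111111101110 (937966)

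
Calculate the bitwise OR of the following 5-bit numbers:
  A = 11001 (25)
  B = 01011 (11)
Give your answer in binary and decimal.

Apply | to each column (1 where either bit is 1):
  11001
| 01011
-------
  11011

Answer: 11011 (27)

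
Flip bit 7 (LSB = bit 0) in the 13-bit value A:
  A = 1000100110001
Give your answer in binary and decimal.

Mask = 1 << 7 = 0000010000000
Bit 7 of A is 0; XOR with the mask flips it to 1.
  1000100110001
^ 0000010000000
---------------
  1000110110001

Answer: 1000110110001 (4529)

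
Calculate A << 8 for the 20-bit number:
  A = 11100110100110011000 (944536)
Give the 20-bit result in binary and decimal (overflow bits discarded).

Shift left by 8: drop the top 8 bit(s), append 8 zero(s) on the right.
  11100110100110011000  ->  discard [11100110], keep [100110011000], append 00000000
= 10011001100000000000

Answer: 10011001100000000000 (628736)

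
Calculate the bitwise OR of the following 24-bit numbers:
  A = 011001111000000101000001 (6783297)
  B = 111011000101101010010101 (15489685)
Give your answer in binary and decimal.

Apply | to each column (1 where either bit is 1):
  011001111000000101000001
| 111011000101101010010101
--------------------------
  111011111101101111010101

Answer: 111011111101101111010101 (15719381)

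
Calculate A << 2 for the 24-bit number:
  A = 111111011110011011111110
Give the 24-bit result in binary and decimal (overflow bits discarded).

Shift left by 2: drop the top 2 bit(s), append 2 zero(s) on the right.
  111111011110011011111110  ->  discard [11], keep [1111011110011011111110], append 00
= 111101111001101111111000

Answer: 111101111001101111111000 (16227320)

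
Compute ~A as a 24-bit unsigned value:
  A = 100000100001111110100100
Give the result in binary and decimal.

Flip each bit (0->1, 1->0):
  100000100001111110100100
  011111011110000001011011

Answer: 011111011110000001011011 (8249435)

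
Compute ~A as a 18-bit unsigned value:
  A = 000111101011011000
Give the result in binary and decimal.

Flip each bit (0->1, 1->0):
  000111101011011000
  111000010100100111

Answer: 111000010100100111 (230695)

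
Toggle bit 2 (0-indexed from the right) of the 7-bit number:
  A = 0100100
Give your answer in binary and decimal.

Mask = 1 << 2 = 0000100
Bit 2 of A is 1; XOR with the mask flips it to 0.
  0100100
^ 0000100
---------
  0100000

Answer: 0100000 (32)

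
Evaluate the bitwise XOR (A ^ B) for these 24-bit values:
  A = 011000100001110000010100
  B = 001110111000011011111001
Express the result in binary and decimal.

Apply ^ to each column (1 where bits differ):
  011000100001110000010100
^ 001110111000011011111001
--------------------------
  010110011001101011101101

Answer: 010110011001101011101101 (5872365)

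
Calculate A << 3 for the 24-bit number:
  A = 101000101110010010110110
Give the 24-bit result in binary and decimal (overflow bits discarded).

Shift left by 3: drop the top 3 bit(s), append 3 zero(s) on the right.
  101000101110010010110110  ->  discard [101], keep [000101110010010110110], append 000
= 000101110010010110110000

Answer: 000101110010010110110000 (1516976)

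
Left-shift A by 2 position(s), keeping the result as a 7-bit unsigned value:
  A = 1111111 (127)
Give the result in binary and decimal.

Shift left by 2: drop the top 2 bit(s), append 2 zero(s) on the right.
  1111111  ->  discard [11], keep [11111], append 00
= 1111100

Answer: 1111100 (124)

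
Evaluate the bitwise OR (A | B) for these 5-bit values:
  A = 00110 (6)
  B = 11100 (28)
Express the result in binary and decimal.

Apply | to each column (1 where either bit is 1):
  00110
| 11100
-------
  11110

Answer: 11110 (30)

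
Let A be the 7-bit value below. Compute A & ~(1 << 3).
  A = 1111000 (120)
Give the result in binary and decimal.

Mask = ~(1 << 3) = 1110111
Bit 3 of A is 1, so AND-ing with the mask clears it to 0.
  1111000
& 1110111
---------
  1110000

Answer: 1110000 (112)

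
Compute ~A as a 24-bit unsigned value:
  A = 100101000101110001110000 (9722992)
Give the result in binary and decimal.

Flip each bit (0->1, 1->0):
  100101000101110001110000
  011010111010001110001111

Answer: 011010111010001110001111 (7054223)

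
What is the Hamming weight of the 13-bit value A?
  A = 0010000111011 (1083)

0010000111011
1-bits at positions (from bit 0 = LSB): 0, 1, 3, 4, 5, 10
Count = 6

Answer: 6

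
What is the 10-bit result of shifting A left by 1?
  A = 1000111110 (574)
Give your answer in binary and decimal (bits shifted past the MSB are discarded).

Shift left by 1: drop the top 1 bit(s), append 1 zero(s) on the right.
  1000111110  ->  discard [1], keep [000111110], append 0
= 0001111100

Answer: 0001111100 (124)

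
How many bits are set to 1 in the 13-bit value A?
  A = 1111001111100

1111001111100
1-bits at positions (from bit 0 = LSB): 2, 3, 4, 5, 6, 9, 10, 11, 12
Count = 9

Answer: 9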